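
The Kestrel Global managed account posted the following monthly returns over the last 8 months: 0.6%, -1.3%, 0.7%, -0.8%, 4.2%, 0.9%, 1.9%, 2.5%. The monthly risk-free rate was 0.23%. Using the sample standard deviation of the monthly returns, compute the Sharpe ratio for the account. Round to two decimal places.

0.48

μ = (0.6 − 1.3 + 0.7 − 0.8 + 4.2 + 0.9 + 1.9 + 2.5) / 8 = 1.0875%
Sample σ = √[Σ(r − μ)² / 7] = √[22.0288 / 7] = √3.1470 = 1.7740%
Sharpe = (μ − rf) / σ = (1.0875 − 0.23) / 1.7740 = 0.8575 / 1.7740 = 0.4834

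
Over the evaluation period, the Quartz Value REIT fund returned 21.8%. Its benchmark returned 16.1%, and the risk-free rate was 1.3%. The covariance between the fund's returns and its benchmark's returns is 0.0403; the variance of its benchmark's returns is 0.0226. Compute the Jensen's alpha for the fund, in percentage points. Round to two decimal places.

-5.89

β = Cov / Var = 0.0403 / 0.0226 = 1.7832
E[R] = Rf + β(Rm − Rf) = 1.3% + 1.7832 × (16.1% − 1.3%) = 27.6914%
α = Rp − E[R] = 21.8% − 27.6914% = -5.8914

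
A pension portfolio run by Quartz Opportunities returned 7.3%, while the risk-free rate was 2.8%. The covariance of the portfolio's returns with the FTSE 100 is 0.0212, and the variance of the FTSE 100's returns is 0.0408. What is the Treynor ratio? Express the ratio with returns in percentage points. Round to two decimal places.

β = Cov / Var = 0.0212 / 0.0408 = 0.5196
Treynor = (Rp − Rf) / β = (7.3% − 2.8%) / 0.5196 = 4.50 / 0.5196 = 8.6605

8.66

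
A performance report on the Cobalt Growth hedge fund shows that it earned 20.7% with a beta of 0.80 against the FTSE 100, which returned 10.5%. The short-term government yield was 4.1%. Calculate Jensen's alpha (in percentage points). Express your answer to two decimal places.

CAPM expected return = Rf + β(Rm − Rf) = 4.1% + 0.80 × (10.5% − 4.1%) = 4.1 + 0.80 × 6.40 = 9.2200%
Jensen's α = Rp − E[R] = 20.7% − 9.2200% = 11.4800

11.48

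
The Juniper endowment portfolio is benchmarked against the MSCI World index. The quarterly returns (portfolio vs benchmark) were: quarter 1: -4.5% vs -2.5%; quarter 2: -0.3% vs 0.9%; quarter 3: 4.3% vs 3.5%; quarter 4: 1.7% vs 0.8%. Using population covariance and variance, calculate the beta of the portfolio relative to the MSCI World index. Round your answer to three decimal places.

1.466

r̄p = 0.3000%,  r̄m = 0.6750%
Cov = Σ(rp − r̄p)(rm − r̄m) / 4 = 6.6450
Var(rm) = Σ(rm − r̄m)² / 4 = 4.5319
β = Cov / Var = 6.6450 / 4.5319 = 1.4663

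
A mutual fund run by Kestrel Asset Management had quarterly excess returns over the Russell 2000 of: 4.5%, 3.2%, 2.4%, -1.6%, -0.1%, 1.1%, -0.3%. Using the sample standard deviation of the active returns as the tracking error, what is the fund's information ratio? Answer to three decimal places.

r̄ = (4.5 + 3.2 + 2.4 − 1.6 − 0.1 + 1.1 − 0.3) / 7 = 1.3143%
Sample σ = √[Σ(r − r̄)² / 6] = √[28.0286 / 6] = √4.6714 = 2.1613%
IR = r̄ / tracking error = 1.3143 / 2.1613 = 0.6081

0.608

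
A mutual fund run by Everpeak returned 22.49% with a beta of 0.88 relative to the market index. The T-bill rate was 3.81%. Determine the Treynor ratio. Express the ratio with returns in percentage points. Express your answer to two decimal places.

Treynor = (Rp − Rf) / β = (22.49% − 3.81%) / 0.88 = 18.68 / 0.88 = 21.2273

21.23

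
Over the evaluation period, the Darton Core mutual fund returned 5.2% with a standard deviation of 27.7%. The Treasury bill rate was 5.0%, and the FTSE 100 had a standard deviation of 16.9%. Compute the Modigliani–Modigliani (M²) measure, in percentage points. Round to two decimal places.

Sharpe = (Rp − Rf) / σp = (5.2% − 5.0%) / 27.7% = 0.0072
M² = Rf + Sharpe × σm = 5.0% + 0.0072 × 16.9% = 5.1217%

5.12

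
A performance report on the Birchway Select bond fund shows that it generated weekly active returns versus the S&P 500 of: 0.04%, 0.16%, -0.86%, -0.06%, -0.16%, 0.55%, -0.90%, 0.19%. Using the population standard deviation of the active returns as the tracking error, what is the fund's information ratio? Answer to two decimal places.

Mean return r̄ = -1.040 / 8 = -0.1300%
Population std dev = √[1.8094 / 8] = 0.4756%
IR = r̄ / tracking error = -0.1300 / 0.4756 = -0.2733

-0.27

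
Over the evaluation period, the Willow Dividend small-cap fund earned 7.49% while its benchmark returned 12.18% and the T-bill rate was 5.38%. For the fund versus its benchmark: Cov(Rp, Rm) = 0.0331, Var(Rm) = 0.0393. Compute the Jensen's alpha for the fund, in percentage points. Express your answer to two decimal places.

β = Cov / Var = 0.0331 / 0.0393 = 0.8422
E[R] = Rf + β(Rm − Rf) = 5.38% + 0.8422 × (12.18% − 5.38%) = 11.1070%
α = Rp − E[R] = 7.49% − 11.1070% = -3.6170

-3.62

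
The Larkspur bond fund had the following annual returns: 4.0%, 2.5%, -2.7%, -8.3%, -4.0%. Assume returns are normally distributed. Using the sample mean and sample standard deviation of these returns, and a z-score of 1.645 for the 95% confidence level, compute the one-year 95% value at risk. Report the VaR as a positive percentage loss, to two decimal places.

9.92

r̄ = (4 + 2.5 − 2.7 − 8.3 − 4) / 5 = -1.7000%
Σ(r − r̄)² = 99.9800; sample σ = √(99.9800/4) = 4.9995%
VaR = −(r̄ − z·σ) = −(-1.7000 − 1.645 × 4.9995) = −(-9.9242) = 9.9242%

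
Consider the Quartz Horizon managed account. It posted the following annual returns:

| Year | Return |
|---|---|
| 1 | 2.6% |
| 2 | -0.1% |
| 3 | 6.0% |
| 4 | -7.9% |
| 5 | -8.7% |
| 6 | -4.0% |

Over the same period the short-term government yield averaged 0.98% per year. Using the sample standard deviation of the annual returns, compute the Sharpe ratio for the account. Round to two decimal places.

μ = (2.6 − 0.1 + 6 − 7.9 − 8.7 − 4) / 6 = -2.0167%
Σ(r − μ)² = 172.4683; sample σ = √(172.4683/5) = 5.8731%
Sharpe = (μ − rf) / σ = (-2.0167 − 0.98) / 5.8731 = -2.9967 / 5.8731 = -0.5102

-0.51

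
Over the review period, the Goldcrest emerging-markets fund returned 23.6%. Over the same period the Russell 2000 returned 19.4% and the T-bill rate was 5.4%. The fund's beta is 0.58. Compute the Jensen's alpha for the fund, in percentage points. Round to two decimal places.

CAPM expected return = Rf + β(Rm − Rf) = 5.4% + 0.58 × (19.4% − 5.4%) = 5.4 + 0.58 × 14.00 = 13.5200%
Jensen's α = Rp − E[R] = 23.6% − 13.5200% = 10.0800

10.08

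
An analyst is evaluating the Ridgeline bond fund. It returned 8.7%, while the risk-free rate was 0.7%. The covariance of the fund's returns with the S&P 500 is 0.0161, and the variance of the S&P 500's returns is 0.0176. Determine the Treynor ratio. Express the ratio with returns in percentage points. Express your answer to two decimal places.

β = Cov / Var = 0.0161 / 0.0176 = 0.9148
Treynor = (Rp − Rf) / β = (8.7% − 0.7%) / 0.9148 = 8.00 / 0.9148 = 8.7451

8.75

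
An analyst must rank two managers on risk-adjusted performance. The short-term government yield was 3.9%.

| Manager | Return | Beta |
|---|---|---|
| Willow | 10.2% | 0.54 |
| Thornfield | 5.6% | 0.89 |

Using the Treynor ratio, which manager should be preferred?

Willow: Treynor = (10.2% − 3.9%) / 0.54 = 11.667
Thornfield: Treynor = (5.6% − 3.9%) / 0.89 = 1.910
Highest: Willow (11.667).

Willow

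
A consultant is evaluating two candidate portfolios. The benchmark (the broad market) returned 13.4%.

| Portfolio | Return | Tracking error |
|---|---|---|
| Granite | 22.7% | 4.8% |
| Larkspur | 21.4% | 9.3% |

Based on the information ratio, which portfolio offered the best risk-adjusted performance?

Granite

Granite: IR = (22.7% − 13.4%) / 4.8% = 1.938
Larkspur: IR = (21.4% − 13.4%) / 9.3% = 0.860
Highest: Granite (1.938).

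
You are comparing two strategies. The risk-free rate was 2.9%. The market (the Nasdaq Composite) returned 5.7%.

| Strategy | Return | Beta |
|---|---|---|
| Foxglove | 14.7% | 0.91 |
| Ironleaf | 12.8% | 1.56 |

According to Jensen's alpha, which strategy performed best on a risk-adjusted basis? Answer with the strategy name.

Foxglove: α = 14.7% − [2.9% + 0.91 × (5.7% − 2.9%)] = 9.252
Ironleaf: α = 12.8% − [2.9% + 1.56 × (5.7% − 2.9%)] = 5.532
Highest: Foxglove (9.252).

Foxglove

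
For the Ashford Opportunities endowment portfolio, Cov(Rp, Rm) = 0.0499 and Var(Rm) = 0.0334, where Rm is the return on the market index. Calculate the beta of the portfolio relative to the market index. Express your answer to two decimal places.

β = Cov(Rp, Rm) / Var(Rm) = 0.0499 / 0.0334 = 1.4940

1.49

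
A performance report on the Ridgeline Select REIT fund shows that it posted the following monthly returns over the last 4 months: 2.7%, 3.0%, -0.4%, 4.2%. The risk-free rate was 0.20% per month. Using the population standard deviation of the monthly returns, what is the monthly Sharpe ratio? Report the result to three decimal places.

1.281

r̄ = (2.7 + 3 − 0.4 + 4.2) / 4 = 2.3750%
Population std dev = √[11.5275 / 4] = 1.6976%
Sharpe = (r̄ − rf) / σ = (2.3750 − 0.2) / 1.6976 = 2.1750 / 1.6976 = 1.2812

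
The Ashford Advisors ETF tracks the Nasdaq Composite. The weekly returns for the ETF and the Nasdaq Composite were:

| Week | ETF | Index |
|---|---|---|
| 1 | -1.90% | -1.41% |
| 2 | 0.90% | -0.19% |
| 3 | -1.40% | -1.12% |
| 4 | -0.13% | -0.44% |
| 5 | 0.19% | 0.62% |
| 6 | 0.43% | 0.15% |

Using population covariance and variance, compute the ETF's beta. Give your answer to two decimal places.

r̄p = -0.3183%,  r̄m = -0.3983%
Cov = Σ(rp − r̄p)(rm − r̄m) / 6 = 0.5924
Var(rm) = Σ(rm − r̄m)² / 6 = 0.4878
β = Cov / Var = 0.5924 / 0.4878 = 1.2144

1.21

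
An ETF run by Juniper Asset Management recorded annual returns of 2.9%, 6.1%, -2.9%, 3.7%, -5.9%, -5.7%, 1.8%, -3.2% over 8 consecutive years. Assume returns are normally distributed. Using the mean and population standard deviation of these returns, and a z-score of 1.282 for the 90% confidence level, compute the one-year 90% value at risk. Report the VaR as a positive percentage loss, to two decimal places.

Mean return μ = -3.20 / 8 = -0.4000%
Σ(r − μ)² = (2.9 − (-0.4000))² + (6.1 − (-0.4000))² + (-2.9 − (-0.4000))² + … = 147.2200
population σ = √(147.2200 / 8) = √18.4025 = 4.2898%
VaR = −(μ − z·σ) = −(-0.4000 − 1.282 × 4.2898) = −(-5.8995) = 5.8995%

5.90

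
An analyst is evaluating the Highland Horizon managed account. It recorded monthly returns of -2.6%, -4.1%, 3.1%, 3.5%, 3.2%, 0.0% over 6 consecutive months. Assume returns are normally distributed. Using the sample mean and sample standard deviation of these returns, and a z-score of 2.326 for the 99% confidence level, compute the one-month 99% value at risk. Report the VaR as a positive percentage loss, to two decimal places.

Mean return r̄ = 3.10 / 6 = 0.5167%
Sample σ = √[Σ(r − r̄)² / 5] = √[54.0683 / 5] = √10.8137 = 3.2884%
VaR = −(r̄ − z·σ) = −(0.5167 − 2.326 × 3.2884) = −(-7.1321) = 7.1321%

7.13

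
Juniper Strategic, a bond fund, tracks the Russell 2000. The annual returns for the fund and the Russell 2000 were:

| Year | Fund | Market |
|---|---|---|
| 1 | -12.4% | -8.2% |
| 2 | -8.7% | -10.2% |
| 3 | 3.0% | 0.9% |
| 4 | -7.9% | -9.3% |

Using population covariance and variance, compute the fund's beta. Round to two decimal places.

r̄p = -6.5000%,  r̄m = -6.7000%
Cov = Σ(rp − r̄p)(rm − r̄m) / 4 = 23.0975
Var(rm) = Σ(rm − r̄m)² / 4 = 19.7550
β = Cov / Var = 23.0975 / 19.7550 = 1.1692

1.17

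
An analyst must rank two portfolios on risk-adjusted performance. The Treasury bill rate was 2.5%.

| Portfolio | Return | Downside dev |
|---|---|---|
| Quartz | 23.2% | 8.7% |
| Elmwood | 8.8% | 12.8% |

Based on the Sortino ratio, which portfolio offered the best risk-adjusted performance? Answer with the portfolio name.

Quartz

Quartz: Sortino ratio = (23.2% − 2.5%) / 8.7% = 2.379
Elmwood: Sortino ratio = (8.8% − 2.5%) / 12.8% = 0.492
Highest: Quartz (2.379).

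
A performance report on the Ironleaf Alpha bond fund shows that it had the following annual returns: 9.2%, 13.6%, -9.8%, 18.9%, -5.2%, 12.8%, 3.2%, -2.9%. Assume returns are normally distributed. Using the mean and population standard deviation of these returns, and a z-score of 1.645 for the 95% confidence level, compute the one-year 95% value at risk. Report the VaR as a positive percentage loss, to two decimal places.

10.79

Mean return r̄ = 39.80 / 8 = 4.9750%
Σ(r − r̄)² = 734.3750; population σ = √(734.3750/8) = 9.5811%
VaR = −(r̄ − z·σ) = −(4.9750 − 1.645 × 9.5811) = −(-10.7859) = 10.7859%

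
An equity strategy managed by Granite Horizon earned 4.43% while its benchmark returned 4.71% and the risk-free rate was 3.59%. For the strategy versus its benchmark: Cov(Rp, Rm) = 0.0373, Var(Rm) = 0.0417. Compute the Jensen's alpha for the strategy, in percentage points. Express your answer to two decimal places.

β = Cov / Var = 0.0373 / 0.0417 = 0.8945
E[R] = Rf + β(Rm − Rf) = 3.59% + 0.8945 × (4.71% − 3.59%) = 4.5918%
α = Rp − E[R] = 4.43% − 4.5918% = -0.1618

-0.16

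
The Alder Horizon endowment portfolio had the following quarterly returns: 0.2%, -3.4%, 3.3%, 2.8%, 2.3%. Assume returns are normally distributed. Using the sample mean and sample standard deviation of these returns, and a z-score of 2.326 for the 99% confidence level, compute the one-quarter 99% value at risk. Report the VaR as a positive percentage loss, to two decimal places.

r̄ = (0.2 − 3.4 + 3.3 + 2.8 + 2.3) / 5 = 1.0400%
Σ(r − r̄)² = (0.2 − 1.0400)² + (-3.4 − 1.0400)² + … = 30.2120
σ = √[30.2120 / 4] = 2.7483%
VaR = −(r̄ − z·σ) = −(1.0400 − 2.326 × 2.7483) = −(-5.3525) = 5.3525%

5.35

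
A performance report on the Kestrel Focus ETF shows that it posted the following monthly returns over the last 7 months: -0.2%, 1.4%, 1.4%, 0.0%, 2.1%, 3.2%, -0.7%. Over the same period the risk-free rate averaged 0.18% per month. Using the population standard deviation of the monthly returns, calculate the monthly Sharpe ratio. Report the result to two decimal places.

0.66

r̄ = (-0.2 + 1.4 + 1.4 + 0 + 2.1 + 3.2 − 0.7) / 7 = 1.0286%
Population std dev = √[11.6943 / 7] = 1.2925%
Sharpe = (r̄ − rf) / σ = (1.0286 − 0.18) / 1.2925 = 0.8486 / 1.2925 = 0.6566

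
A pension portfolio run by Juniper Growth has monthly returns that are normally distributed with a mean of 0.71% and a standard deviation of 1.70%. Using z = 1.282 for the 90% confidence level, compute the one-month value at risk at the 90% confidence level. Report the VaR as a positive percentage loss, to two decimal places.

VaR (as % loss) = −(μ − z·σ) = −(0.71% − 1.282 × 1.70%) = −(-1.4694%) = 1.4694%

1.47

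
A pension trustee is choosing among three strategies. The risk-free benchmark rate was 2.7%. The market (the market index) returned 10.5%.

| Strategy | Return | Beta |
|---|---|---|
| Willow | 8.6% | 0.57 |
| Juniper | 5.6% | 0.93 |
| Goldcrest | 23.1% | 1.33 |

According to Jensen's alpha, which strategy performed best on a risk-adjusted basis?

Goldcrest

Willow: α = 8.6% − [2.7% + 0.57 × (10.5% − 2.7%)] = 1.454
Juniper: α = 5.6% − [2.7% + 0.93 × (10.5% − 2.7%)] = -4.354
Goldcrest: α = 23.1% − [2.7% + 1.33 × (10.5% − 2.7%)] = 10.026
Highest: Goldcrest (10.026).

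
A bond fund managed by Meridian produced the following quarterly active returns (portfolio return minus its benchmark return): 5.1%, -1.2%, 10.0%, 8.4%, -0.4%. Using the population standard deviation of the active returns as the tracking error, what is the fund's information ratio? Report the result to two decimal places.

0.97

μ = (5.1 − 1.2 + 10 + 8.4 − 0.4) / 5 = 4.3800%
Population std dev = √[102.2480 / 5] = 4.5221%
IR = μ / tracking error = 4.3800 / 4.5221 = 0.9686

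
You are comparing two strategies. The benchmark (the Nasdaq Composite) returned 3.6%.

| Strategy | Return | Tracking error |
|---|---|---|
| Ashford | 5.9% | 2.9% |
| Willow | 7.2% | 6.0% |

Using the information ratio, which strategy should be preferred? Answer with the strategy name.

Ashford

Ashford: IR = (5.9% − 3.6%) / 2.9% = 0.793
Willow: IR = (7.2% − 3.6%) / 6.0% = 0.600
Highest: Ashford (0.793).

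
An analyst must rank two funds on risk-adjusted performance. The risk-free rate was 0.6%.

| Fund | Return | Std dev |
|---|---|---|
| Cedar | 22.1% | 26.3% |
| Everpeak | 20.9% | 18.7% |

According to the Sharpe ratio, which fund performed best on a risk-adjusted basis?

Cedar: Sharpe ratio = (22.1% − 0.6%) / 26.3% = 0.817
Everpeak: Sharpe ratio = (20.9% − 0.6%) / 18.7% = 1.086
Highest: Everpeak (1.086).

Everpeak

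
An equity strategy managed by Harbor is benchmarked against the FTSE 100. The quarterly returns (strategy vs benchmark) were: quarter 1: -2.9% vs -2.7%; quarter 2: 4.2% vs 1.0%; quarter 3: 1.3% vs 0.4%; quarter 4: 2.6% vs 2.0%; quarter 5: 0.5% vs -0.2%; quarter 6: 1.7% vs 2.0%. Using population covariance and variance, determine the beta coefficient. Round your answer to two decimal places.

1.16

r̄p = 1.2333%,  r̄m = 0.4167%
Cov = Σ(rp − r̄p)(rm − r̄m) / 6 = 2.9944
Var(rm) = Σ(rm − r̄m)² / 6 = 2.5747
β = Cov / Var = 2.9944 / 2.5747 = 1.1630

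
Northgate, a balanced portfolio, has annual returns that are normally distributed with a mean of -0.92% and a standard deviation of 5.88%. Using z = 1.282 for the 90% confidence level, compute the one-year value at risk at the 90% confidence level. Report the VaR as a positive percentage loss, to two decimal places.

VaR (as % loss) = −(μ − z·σ) = −(-0.92% − 1.282 × 5.88%) = −(-8.45816%) = 8.45816%

8.46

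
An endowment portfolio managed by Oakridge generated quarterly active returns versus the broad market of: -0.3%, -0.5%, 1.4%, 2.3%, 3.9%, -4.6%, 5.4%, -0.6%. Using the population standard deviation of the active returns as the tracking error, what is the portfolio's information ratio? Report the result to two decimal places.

0.30

μ = (-0.3 − 0.5 + 1.4 + 2.3 + 3.9 − 4.6 + 5.4 − 0.6) / 8 = 7.00 / 8 = 0.8750%
Population std dev = √[67.3550 / 8] = 2.9016%
IR = μ / tracking error = 0.8750 / 2.9016 = 0.3016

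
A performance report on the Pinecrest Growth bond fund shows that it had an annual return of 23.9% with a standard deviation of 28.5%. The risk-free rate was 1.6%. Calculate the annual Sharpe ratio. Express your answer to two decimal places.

Sharpe = (Rp − Rf) / σp = (23.9% − 1.6%) / 28.5% = 22.30% / 28.5% = 0.7825

0.78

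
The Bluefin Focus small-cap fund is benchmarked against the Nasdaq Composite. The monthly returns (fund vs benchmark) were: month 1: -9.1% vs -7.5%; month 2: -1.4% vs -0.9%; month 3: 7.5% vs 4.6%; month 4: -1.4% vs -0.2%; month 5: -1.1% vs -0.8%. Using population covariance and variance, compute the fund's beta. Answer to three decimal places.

1.345

r̄p = -1.1000%,  r̄m = -0.9600%
Cov = Σ(rp − r̄p)(rm − r̄m) / 5 = 19.9780
Var(rm) = Σ(rm − r̄m)² / 5 = 14.8584
β = Cov / Var = 19.9780 / 14.8584 = 1.3446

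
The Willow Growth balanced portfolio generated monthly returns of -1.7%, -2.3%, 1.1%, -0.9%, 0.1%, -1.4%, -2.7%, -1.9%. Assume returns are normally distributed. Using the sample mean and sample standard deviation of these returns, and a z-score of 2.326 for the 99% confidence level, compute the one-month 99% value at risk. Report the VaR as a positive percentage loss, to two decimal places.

r̄ = (-1.7 − 2.3 + 1.1 − 0.9 + 0.1 − 1.4 − 2.7 − 1.9) / 8 = -9.70 / 8 = -1.2125%
Sample std dev = √[11.3088 / 7] = 1.2710%
VaR = −(r̄ − z·σ) = −(-1.2125 − 2.326 × 1.2710) = −(-4.1688) = 4.1688%

4.17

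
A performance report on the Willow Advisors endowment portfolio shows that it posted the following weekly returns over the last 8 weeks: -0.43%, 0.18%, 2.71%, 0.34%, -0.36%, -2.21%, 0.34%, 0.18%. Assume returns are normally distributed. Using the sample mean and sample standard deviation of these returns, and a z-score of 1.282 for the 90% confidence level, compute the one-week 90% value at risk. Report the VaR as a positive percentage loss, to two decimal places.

1.64

μ = (-0.43 + 0.18 + 2.71 + 0.34 − 0.36 − 2.21 + 0.34 + 0.18) / 8 = 0.750 / 8 = 0.0938%
Sample σ = √[Σ(r − μ)² / 7] = √[12.7684 / 7] = √1.8241 = 1.3506%
VaR = −(μ − z·σ) = −(0.0938 − 1.282 × 1.3506) = −(-1.6377) = 1.6377%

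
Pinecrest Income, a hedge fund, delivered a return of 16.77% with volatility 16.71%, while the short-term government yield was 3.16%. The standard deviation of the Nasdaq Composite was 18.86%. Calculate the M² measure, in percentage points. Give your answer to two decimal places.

Sharpe = (Rp − Rf) / σp = (16.77% − 3.16%) / 16.71% = 0.8145
M² = Rf + Sharpe × σm = 3.16% + 0.8145 × 18.86% = 18.5215%

18.52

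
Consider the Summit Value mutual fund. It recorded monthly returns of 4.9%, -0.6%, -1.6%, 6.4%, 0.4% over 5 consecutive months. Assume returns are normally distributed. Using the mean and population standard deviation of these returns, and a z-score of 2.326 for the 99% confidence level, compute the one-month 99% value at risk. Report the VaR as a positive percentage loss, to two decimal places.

μ = (4.9 − 0.6 − 1.6 + 6.4 + 0.4) / 5 = 9.50 / 5 = 1.9000%
Population σ = √[Σ(r − μ)² / 5] = √[50.0000 / 5] = √10.0000 = 3.1623%
VaR = −(μ − z·σ) = −(1.9000 − 2.326 × 3.1623) = −(-5.4555) = 5.4555%

5.46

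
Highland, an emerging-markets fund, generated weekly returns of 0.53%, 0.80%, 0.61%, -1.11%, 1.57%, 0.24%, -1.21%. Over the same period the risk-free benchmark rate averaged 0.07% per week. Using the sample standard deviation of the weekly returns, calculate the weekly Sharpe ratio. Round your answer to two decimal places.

r̄ = (0.53 + 0.8 + 0.61 − 1.11 + 1.57 + 0.24 − 1.21) / 7 = 1.430 / 7 = 0.2043%
Sample σ = √[Σ(r − r̄)² / 6] = √[6.2196 / 6] = √1.0366 = 1.0181%
Sharpe = (r̄ − rf) / σ = (0.2043 − 0.07) / 1.0181 = 0.1343 / 1.0181 = 0.1319

0.13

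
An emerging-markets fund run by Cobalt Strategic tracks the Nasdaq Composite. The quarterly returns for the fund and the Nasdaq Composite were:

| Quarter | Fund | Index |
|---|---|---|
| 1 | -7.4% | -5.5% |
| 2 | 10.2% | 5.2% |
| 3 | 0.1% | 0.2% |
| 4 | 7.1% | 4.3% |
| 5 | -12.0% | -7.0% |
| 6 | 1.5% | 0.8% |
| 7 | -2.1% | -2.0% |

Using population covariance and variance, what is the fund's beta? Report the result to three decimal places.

1.669

r̄p = -0.3714%,  r̄m = -0.5714%
Cov = Σ(rp − r̄p)(rm − r̄m) / 7 = 30.3149
Var(rm) = Σ(rm − r̄m)² / 7 = 18.1678
β = Cov / Var = 30.3149 / 18.1678 = 1.6686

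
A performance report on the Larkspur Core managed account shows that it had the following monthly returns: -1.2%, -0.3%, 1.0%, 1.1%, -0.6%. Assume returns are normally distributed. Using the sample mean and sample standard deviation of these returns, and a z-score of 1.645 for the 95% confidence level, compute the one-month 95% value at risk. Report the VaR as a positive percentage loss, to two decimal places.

Mean return μ = 0.00 / 5 = 0.0000%
Σ(r − μ)² = (-1.2 − 0.0000)² + (-0.3 − 0.0000)² + (1 − 0.0000)² + … = 4.1000
sample σ = √(4.1000 / 4) = √1.0250 = 1.0124%
VaR = −(μ − z·σ) = −(0.0000 − 1.645 × 1.0124) = −(-1.6654) = 1.6654%

1.67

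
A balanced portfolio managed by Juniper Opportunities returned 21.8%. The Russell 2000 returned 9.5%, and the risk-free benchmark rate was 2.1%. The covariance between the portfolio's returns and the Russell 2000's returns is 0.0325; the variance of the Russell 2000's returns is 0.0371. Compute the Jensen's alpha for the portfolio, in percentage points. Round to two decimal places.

13.22

β = Cov / Var = 0.0325 / 0.0371 = 0.8760
E[R] = Rf + β(Rm − Rf) = 2.1% + 0.8760 × (9.5% − 2.1%) = 8.5824%
α = Rp − E[R] = 21.8% − 8.5824% = 13.2176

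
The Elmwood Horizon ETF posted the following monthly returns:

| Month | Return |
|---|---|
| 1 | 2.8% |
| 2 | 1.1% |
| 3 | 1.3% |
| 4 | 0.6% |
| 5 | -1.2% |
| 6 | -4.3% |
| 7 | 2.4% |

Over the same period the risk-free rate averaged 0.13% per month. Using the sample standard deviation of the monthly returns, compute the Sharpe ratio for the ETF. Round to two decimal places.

0.10

r̄ = (2.8 + 1.1 + 1.3 + 0.6 − 1.2 − 4.3 + 2.4) / 7 = 0.3857%
Σ(r − r̄)² = (2.8 − 0.3857)² + (1.1 − 0.3857)² + … = 35.7486
sample σ = √(35.7486 / 6) = √5.9581 = 2.4409%
Sharpe = (r̄ − rf) / σ = (0.3857 − 0.13) / 2.4409 = 0.2557 / 2.4409 = 0.1048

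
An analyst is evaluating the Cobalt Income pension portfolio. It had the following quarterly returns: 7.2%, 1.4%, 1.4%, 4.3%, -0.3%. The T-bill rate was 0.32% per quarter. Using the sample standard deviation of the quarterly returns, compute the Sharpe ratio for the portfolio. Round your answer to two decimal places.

0.84

Mean return r̄ = 14.00 / 5 = 2.8000%
Sample std dev = √[35.1400 / 4] = 2.9640%
Sharpe = (r̄ − rf) / σ = (2.8000 − 0.32) / 2.9640 = 2.4800 / 2.9640 = 0.8367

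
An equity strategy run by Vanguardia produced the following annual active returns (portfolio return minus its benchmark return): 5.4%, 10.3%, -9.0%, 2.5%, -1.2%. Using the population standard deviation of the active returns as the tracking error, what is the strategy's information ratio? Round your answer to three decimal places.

Mean return r̄ = 8.00 / 5 = 1.6000%
Σ(r − r̄)² = 211.1400; population σ = √(211.1400/5) = 6.4983%
IR = r̄ / tracking error = 1.6000 / 6.4983 = 0.2462

0.246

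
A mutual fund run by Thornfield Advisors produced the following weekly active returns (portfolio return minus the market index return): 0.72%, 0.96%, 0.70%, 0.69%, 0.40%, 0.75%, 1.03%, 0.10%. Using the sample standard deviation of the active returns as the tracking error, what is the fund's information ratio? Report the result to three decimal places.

2.244

r̄ = (0.72 + 0.96 + 0.7 + 0.69 + 0.4 + 0.75 + 1.03 + 0.1) / 8 = 5.350 / 8 = 0.6688%
Sample σ = √[Σ(r − r̄)² / 7] = √[0.6217 / 7] = √0.0888 = 0.2980%
IR = r̄ / tracking error = 0.6688 / 0.2980 = 2.2443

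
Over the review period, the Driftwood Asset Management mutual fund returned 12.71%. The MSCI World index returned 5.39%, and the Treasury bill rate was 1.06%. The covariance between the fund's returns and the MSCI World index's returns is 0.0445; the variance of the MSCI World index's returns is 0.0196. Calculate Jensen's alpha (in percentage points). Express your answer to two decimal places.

β = Cov / Var = 0.0445 / 0.0196 = 2.2704
E[R] = Rf + β(Rm − Rf) = 1.06% + 2.2704 × (5.39% − 1.06%) = 10.8908%
α = Rp − E[R] = 12.71% − 10.8908% = 1.8192

1.82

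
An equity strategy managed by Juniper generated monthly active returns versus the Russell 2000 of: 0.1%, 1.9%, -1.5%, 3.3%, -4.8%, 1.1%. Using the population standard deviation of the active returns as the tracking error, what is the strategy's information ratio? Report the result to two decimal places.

0.01

r̄ = (0.1 + 1.9 − 1.5 + 3.3 − 4.8 + 1.1) / 6 = 0.10 / 6 = 0.0167%
Σ(r − r̄)² = (0.1 − 0.0167)² + (1.9 − 0.0167)² + (-1.5 − 0.0167)² + … = 41.0083
σ = √[41.0083 / 6] = 2.6143%
IR = r̄ / tracking error = 0.0167 / 2.6143 = 0.0064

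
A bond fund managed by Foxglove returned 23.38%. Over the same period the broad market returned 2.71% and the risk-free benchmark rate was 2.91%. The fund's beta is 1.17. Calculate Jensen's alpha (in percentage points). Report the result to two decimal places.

CAPM expected return = Rf + β(Rm − Rf) = 2.91% + 1.17 × (2.71% − 2.91%) = 2.91 + 1.17 × -0.20 = 2.6760%
Jensen's α = Rp − E[R] = 23.38% − 2.6760% = 20.7040

20.70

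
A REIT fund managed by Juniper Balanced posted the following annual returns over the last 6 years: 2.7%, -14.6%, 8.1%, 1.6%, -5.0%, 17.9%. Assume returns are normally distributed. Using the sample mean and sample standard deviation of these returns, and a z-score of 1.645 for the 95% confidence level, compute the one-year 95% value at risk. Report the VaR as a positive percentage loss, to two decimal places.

16.46

r̄ = (2.7 − 14.6 + 8.1 + 1.6 − 5 + 17.9) / 6 = 1.7833%
Σ(r − r̄)² = 614.9483; sample σ = √(614.9483/5) = 11.0901%
VaR = −(r̄ − z·σ) = −(1.7833 − 1.645 × 11.0901) = −(-16.4599) = 16.4599%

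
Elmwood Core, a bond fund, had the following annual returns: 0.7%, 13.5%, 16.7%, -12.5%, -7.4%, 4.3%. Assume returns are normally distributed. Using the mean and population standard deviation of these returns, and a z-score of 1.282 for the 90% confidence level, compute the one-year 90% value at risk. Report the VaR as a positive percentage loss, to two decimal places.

r̄ = (0.7 + 13.5 + 16.7 − 12.5 − 7.4 + 4.3) / 6 = 15.30 / 6 = 2.5500%
Σ(r − r̄)² = (0.7 − 2.5500)² + (13.5 − 2.5500)² + (16.7 − 2.5500)² + … = 652.1150
population σ = √(652.1150 / 6) = √108.6858 = 10.4252%
VaR = −(r̄ − z·σ) = −(2.5500 − 1.282 × 10.4252) = −(-10.8151) = 10.8151%

10.82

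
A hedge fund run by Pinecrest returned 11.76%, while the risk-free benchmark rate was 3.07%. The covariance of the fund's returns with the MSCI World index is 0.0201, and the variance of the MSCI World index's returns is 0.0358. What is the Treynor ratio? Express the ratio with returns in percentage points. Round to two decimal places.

β = Cov / Var = 0.0201 / 0.0358 = 0.5615
Treynor = (Rp − Rf) / β = (11.76% − 3.07%) / 0.5615 = 8.69 / 0.5615 = 15.4764

15.48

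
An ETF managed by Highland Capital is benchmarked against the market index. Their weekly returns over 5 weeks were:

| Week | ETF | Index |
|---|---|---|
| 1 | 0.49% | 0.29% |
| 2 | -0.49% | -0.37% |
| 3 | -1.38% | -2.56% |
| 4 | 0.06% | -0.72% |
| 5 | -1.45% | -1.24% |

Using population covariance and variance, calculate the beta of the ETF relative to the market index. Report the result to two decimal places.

0.67

r̄p = -0.5540%,  r̄m = -0.9200%
Cov = Σ(rp − r̄p)(rm − r̄m) / 5 = 0.6125
Var(rm) = Σ(rm − r̄m)² / 5 = 0.9197
β = Cov / Var = 0.6125 / 0.9197 = 0.6660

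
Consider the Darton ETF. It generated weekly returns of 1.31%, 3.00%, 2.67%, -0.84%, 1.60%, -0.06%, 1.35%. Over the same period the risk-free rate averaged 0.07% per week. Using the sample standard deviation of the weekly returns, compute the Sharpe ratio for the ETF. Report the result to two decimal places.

0.89

r̄ = (1.31 + 3 + 2.67 − 0.84 + 1.6 − 0.06 + 1.35) / 7 = 9.030 / 7 = 1.2900%
Σ(r − r̄)² = (1.31 − 1.2900)² + (3 − 1.2900)² + … = 11.2880
sample σ = √(11.2880 / 6) = √1.8813 = 1.3716%
Sharpe = (r̄ − rf) / σ = (1.2900 − 0.07) / 1.3716 = 1.2200 / 1.3716 = 0.8895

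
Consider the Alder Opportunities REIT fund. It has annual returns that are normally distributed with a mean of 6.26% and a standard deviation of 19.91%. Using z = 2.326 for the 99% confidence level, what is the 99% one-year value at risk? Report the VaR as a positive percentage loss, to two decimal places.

40.05

VaR (as % loss) = −(μ − z·σ) = −(6.26% − 2.326 × 19.91%) = −(-40.05066%) = 40.05066%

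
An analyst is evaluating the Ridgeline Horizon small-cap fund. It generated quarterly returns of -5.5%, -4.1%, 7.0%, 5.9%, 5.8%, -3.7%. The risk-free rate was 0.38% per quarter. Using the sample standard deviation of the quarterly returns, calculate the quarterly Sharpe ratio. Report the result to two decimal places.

0.09

r̄ = (-5.5 − 4.1 + 7 + 5.9 + 5.8 − 3.7) / 6 = 0.9000%
Σ(r − r̄)² = 173.3400; sample σ = √(173.3400/5) = 5.8880%
Sharpe = (r̄ − rf) / σ = (0.9000 − 0.38) / 5.8880 = 0.5200 / 5.8880 = 0.0883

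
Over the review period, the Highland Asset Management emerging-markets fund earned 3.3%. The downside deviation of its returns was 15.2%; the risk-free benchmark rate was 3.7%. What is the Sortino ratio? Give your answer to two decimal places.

-0.03

Sortino = (Rp − Rf) / σd = (3.3% − 3.7%) / 15.2% = -0.40% / 15.2% = -0.0263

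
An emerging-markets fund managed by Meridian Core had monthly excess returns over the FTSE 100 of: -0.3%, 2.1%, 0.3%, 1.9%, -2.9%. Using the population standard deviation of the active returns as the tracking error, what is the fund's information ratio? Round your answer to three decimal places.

0.122

μ = (-0.3 + 2.1 + 0.3 + 1.9 − 2.9) / 5 = 1.10 / 5 = 0.2200%
Population σ = √[Σ(r − μ)² / 5] = √[16.3680 / 5] = √3.2736 = 1.8093%
IR = μ / tracking error = 0.2200 / 1.8093 = 0.1216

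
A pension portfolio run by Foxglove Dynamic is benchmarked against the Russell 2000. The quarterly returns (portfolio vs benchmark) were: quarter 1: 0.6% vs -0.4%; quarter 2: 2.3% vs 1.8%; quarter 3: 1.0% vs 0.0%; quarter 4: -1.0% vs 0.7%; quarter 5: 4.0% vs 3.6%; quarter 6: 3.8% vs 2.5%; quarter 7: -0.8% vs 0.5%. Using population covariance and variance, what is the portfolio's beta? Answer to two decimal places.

r̄p = 1.4143%,  r̄m = 1.2429%
Cov = Σ(rp − r̄p)(rm − r̄m) / 7 = 2.0565
Var(rm) = Σ(rm − r̄m)² / 7 = 1.7910
β = Cov / Var = 2.0565 / 1.7910 = 1.1482

1.15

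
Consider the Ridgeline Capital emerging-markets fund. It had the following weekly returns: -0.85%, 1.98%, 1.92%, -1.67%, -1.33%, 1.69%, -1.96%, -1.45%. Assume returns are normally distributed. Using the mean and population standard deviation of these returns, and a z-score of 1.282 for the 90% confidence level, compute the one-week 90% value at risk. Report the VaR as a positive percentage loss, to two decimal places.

2.30

r̄ = (-0.85 + 1.98 + 1.92 − 1.67 − 1.33 + 1.69 − 1.96 − 1.45) / 8 = -1.670 / 8 = -0.2088%
Σ(r − r̄)² = 21.3387; population σ = √(21.3387/8) = 1.6332%
VaR = −(r̄ − z·σ) = −(-0.2088 − 1.282 × 1.6332) = −(-2.3026) = 2.3026%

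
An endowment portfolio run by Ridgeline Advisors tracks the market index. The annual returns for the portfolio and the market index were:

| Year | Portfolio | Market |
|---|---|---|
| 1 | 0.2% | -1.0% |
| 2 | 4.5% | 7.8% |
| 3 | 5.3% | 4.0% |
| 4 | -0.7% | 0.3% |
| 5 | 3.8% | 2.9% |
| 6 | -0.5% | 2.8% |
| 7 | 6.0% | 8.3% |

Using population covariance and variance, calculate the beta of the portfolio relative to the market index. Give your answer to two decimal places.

0.67

r̄p = 2.6571%,  r̄m = 3.5857%
Cov = Σ(rp − r̄p)(rm − r̄m) / 7 = 6.9451
Var(rm) = Σ(rm − r̄m)² / 7 = 10.4384
β = Cov / Var = 6.9451 / 10.4384 = 0.6653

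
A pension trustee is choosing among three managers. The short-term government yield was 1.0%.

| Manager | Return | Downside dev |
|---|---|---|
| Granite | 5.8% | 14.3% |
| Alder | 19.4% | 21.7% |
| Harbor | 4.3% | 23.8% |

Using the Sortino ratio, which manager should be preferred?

Granite: Sortino ratio = (5.8% − 1.0%) / 14.3% = 0.336
Alder: Sortino ratio = (19.4% − 1.0%) / 21.7% = 0.848
Harbor: Sortino ratio = (4.3% − 1.0%) / 23.8% = 0.139
Highest: Alder (0.848).

Alder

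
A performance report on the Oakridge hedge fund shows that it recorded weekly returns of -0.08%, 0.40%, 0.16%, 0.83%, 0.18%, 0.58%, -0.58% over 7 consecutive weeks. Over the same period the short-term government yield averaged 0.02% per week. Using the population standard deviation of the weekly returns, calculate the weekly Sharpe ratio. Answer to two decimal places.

r̄ = (-0.08 + 0.4 + 0.16 + 0.83 + 0.18 + 0.58 − 0.58) / 7 = 1.490 / 7 = 0.2129%
Σ(r − r̄)² = (-0.08 − 0.2129)² + (0.4 − 0.2129)² + (0.16 − 0.2129)² + … = 1.2689
population σ = √(1.2689 / 7) = √0.1813 = 0.4258%
Sharpe = (r̄ − rf) / σ = (0.2129 − 0.02) / 0.4258 = 0.1929 / 0.4258 = 0.4530

0.45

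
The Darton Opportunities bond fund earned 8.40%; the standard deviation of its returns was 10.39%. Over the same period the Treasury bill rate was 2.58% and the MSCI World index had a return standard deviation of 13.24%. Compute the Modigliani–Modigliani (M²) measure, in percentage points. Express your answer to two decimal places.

10.00

Sharpe = (Rp − Rf) / σp = (8.40% − 2.58%) / 10.39% = 0.5602
M² = Rf + Sharpe × σm = 2.58% + 0.5602 × 13.24% = 9.9970%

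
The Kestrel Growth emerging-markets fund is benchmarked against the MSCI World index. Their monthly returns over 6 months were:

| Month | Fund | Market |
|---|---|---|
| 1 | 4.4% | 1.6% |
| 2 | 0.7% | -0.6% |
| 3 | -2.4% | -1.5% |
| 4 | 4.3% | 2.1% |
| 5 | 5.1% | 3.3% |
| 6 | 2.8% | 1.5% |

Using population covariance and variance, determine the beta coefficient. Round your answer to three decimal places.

r̄p = 2.4833%,  r̄m = 1.0667%
Cov = Σ(rp − r̄p)(rm − r̄m) / 6 = 4.0644
Var(rm) = Σ(rm − r̄m)² / 6 = 2.6489
β = Cov / Var = 4.0644 / 2.6489 = 1.5344

1.534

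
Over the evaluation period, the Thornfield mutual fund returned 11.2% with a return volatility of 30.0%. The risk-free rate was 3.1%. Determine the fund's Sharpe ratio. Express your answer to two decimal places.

0.27

Sharpe = (Rp − Rf) / σp = (11.2% − 3.1%) / 30.0% = 8.10% / 30.0% = 0.2700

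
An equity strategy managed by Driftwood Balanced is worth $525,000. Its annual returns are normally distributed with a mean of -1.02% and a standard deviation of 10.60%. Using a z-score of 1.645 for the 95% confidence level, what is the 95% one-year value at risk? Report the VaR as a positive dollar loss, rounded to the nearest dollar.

Return at the 95% tail: μ − z·σ = -1.02% − 1.645 × 10.60% = -1.02 − 17.4370 = -18.4570%
VaR = −(-18.4570%) × $525,000 = 18.4570% × $525,000 = $96,899

$96,899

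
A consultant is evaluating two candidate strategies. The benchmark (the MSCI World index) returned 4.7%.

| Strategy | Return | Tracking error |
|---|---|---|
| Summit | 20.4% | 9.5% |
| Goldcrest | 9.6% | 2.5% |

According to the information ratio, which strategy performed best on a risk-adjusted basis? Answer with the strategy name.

Summit: IR = (20.4% − 4.7%) / 9.5% = 1.653
Goldcrest: IR = (9.6% − 4.7%) / 2.5% = 1.960
Highest: Goldcrest (1.960).

Goldcrest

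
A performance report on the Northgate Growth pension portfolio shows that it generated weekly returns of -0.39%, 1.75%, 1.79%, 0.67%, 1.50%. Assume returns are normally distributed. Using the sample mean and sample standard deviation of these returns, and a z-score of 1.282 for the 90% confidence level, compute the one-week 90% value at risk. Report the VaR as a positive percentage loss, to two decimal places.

0.13

r̄ = (-0.39 + 1.75 + 1.79 + 0.67 + 1.5) / 5 = 1.0640%
Σ(r − r̄)² = 3.4571; sample σ = √(3.4571/4) = 0.9297%
VaR = −(r̄ − z·σ) = −(1.0640 − 1.282 × 0.9297) = −(-0.1279) = 0.1279%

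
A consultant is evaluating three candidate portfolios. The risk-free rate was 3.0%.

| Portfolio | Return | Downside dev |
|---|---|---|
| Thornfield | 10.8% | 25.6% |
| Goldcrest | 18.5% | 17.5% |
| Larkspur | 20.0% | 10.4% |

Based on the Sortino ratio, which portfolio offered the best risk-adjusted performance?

Larkspur

Thornfield: Sortino ratio = (10.8% − 3.0%) / 25.6% = 0.305
Goldcrest: Sortino ratio = (18.5% − 3.0%) / 17.5% = 0.886
Larkspur: Sortino ratio = (20.0% − 3.0%) / 10.4% = 1.635
Highest: Larkspur (1.635).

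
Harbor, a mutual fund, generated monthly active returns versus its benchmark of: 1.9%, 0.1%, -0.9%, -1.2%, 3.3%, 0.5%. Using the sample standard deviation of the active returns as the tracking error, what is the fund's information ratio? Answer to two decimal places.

r̄ = (1.9 + 0.1 − 0.9 − 1.2 + 3.3 + 0.5) / 6 = 3.70 / 6 = 0.6167%
Sample σ = √[Σ(r − r̄)² / 5] = √[14.7283 / 5] = √2.9457 = 1.7163%
IR = r̄ / tracking error = 0.6167 / 1.7163 = 0.3593

0.36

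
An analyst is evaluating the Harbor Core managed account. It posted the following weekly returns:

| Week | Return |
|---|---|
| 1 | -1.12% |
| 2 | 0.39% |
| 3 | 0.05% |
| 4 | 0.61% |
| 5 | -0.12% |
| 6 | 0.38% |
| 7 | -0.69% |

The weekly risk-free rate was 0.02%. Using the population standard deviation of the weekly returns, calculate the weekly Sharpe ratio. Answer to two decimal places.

r̄ = (-1.12 + 0.39 + 0.05 + 0.61 − 0.12 + 0.38 − 0.69) / 7 = -0.500 / 7 = -0.0714%
Σ(r − r̄)² = 2.3803; population σ = √(2.3803/7) = 0.5831%
Sharpe = (r̄ − rf) / σ = (-0.0714 − 0.02) / 0.5831 = -0.0914 / 0.5831 = -0.1567

-0.16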